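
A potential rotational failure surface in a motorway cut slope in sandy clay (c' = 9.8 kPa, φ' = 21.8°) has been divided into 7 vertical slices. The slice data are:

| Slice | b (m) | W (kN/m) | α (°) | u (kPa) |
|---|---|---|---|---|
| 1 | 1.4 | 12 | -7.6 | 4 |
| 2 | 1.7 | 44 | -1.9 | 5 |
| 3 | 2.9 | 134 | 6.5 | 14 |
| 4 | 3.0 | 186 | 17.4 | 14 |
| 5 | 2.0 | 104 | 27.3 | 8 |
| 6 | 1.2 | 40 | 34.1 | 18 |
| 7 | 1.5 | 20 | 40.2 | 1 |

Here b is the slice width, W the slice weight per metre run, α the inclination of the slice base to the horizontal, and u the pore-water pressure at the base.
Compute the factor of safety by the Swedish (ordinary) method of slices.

FS = 1.93

Ordinary method of slices: FS = Σ[c'·Δl_i + (W_i cosα_i − u_i·Δl_i)·tanφ'] / Σ W_i sinα_i, with Δl_i = b_i / cosα_i.
Slice 1: Δl = 1.4/cos(-7.6°) = 1.412 m; N'_1 = 12·cos(-7.6°) − 4·1.412 = 6.2; c'Δl = 13.84; W sinα = -1.6
Slice 2: Δl = 1.7/cos(-1.9°) = 1.701 m; N'_2 = 44·cos(-1.9°) − 5·1.701 = 35.5; c'Δl = 16.67; W sinα = -1.5
Slice 3: Δl = 2.9/cos6.5° = 2.919 m; N'_3 = 134·cos6.5° − 14·2.919 = 92.3; c'Δl = 28.60; W sinα = 15.2
Slice 4: Δl = 3.0/cos17.4° = 3.144 m; N'_4 = 186·cos17.4° − 14·3.144 = 133.5; c'Δl = 30.81; W sinα = 55.6
Slice 5: Δl = 2.0/cos27.3° = 2.251 m; N'_5 = 104·cos27.3° − 8·2.251 = 74.4; c'Δl = 22.06; W sinα = 47.7
Slice 6: Δl = 1.2/cos34.1° = 1.449 m; N'_6 = 40·cos34.1° − 18·1.449 = 7.0; c'Δl = 14.20; W sinα = 22.4
Slice 7: Δl = 1.5/cos40.2° = 1.964 m; N'_7 = 20·cos40.2° − 1·1.964 = 13.3; c'Δl = 19.25; W sinα = 12.9
Σc'Δl = 145.4 kN/m; ΣN' = 362.2 kN/m; ΣW sinα = 150.8 kN/m
Resisting = 145.4 + 362.2·tan21.8° = 145.4 + 144.9 = 290.3 kN/m
FS = 290.3 / 150.8 = 1.925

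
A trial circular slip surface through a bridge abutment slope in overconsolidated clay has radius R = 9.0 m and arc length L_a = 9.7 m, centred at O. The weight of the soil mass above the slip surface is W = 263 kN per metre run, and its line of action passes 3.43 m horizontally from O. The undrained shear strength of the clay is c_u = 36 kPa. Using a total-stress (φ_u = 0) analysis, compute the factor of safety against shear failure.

FS = 3.48

Taking moments about the centre O, the resisting moment is provided by the undrained shear strength acting along the arc:
M_R = c_u·L_a·R = 36·9.70·9.0 = 3142.8 kN·m/m
M_D = W·d = 263·3.43 = 902.1 kN·m/m
FS = M_R / M_D = 3142.8 / 902.1 = 3.484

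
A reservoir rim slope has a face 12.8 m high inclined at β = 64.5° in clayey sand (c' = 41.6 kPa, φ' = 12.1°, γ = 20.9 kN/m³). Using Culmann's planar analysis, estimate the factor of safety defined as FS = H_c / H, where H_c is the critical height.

FS = 1.41

H_c = (4c'/γ) · sinβ cosφ' / [1 − cos(β − φ')]
    = (4·41.6/20.9) · sin64.5°·cos12.1° / [1 − cos52.4°]
    = 7.962 · 0.8825 / 0.3899 = 18.02 m
FS = H_c / H = 18.02 / 12.8 = 1.408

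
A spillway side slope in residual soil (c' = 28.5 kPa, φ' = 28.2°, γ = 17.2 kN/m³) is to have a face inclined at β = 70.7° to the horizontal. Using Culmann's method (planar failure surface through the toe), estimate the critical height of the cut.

H_c = 20.98 m

Culmann's analysis gives the critical failure plane at α_cr = (β + φ')/2 = (70.7 + 28.2)/2 = 49.5°, and the critical height
H_c = (4c'/γ) · sinβ cosφ' / [1 − cos(β − φ')]
    = (4·28.5/17.2) · sin70.7°·cos28.2° / [1 − cos(42.5°)]
    = 6.628 · 0.9438·0.8813 / [1 − 0.7373]
    = 6.628 · 0.8318 / 0.2627
    = 20.98 m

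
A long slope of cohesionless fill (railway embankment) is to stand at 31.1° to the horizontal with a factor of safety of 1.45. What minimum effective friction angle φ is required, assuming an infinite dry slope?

φ = 41.2°

FS = tanφ/tanβ ⇒ tanφ = FS · tanβ = 1.45 · tan31.1° = 0.8747
φ = arctan(0.8747) = 41.18°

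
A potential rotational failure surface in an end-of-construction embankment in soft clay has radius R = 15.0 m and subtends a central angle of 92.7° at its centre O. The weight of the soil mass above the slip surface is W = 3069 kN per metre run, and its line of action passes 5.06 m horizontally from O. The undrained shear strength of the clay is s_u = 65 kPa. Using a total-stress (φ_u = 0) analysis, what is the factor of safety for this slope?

FS = 1.52

Taking moments about the centre O, the resisting moment is provided by the undrained shear strength acting along the arc:
Arc length L_a = R·θ = 15.0·(92.7°·π/180) = 15.0·1.6179 = 24.27 m
M_R = s_u·L_a·R = 65·24.27·15.0 = 23662.1 kN·m/m
M_D = W·d = 3069·5.06 = 15529.1 kN·m/m
FS = M_R / M_D = 23662.1 / 15529.1 = 1.524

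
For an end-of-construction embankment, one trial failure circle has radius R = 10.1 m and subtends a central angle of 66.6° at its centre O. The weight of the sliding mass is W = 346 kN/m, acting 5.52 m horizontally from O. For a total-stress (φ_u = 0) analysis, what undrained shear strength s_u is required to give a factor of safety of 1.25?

FS = s_u·L_a·R / (W·d), so s_u = FS·W·d / (L_a·R).
Arc length L_a = R·θ = 10.1·(66.6°·π/180) = 10.1·1.1624 = 11.74 m
s_u = 1.25·346·5.52 / (11.74·10.1) = 2387.4 / 118.58 = 20.13 kPa

s_u = 20.1 kPa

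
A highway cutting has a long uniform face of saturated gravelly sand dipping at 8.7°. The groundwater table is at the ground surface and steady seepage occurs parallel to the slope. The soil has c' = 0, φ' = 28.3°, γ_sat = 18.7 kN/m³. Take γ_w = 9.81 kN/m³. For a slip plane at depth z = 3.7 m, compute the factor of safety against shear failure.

FS = 1.67

With seepage parallel to the slope and the water table at the surface, the effective normal stress on the slip plane uses the buoyant unit weight γ' = γ_sat − γ_w while the driving shear stress uses γ_sat:
FS = [c' + γ' z cos²β tanφ'] / [γ_sat z sinβ cosβ]
(For c' = 0 this reduces to FS = (γ'/γ_sat)·tanφ'/tanβ.)
γ' = 18.7 − 9.81 = 8.89 kN/m³
Numerator = 0.0 + 8.89·3.7·cos²8.7°·tan28.3° = 0.0 + 8.89·3.7·0.9771·0.5384 = 17.306 kPa
Denominator = 18.7·3.7·sin8.7°·cos8.7° = 18.7·3.7·0.1513·0.9885 = 10.345 kPa
FS = 17.306 / 10.345 = 1.673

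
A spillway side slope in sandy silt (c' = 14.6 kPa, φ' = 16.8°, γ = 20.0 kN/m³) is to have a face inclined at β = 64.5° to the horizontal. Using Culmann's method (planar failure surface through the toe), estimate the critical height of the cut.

Culmann's analysis gives the critical failure plane at α_cr = (β + φ')/2 = (64.5 + 16.8)/2 = 40.6°, and the critical height
H_c = (4c'/γ) · sinβ cosφ' / [1 − cos(β − φ')]
    = (4·14.6/20.0) · sin64.5°·cos16.8° / [1 − cos(47.7°)]
    = 2.920 · 0.9026·0.9573 / [1 − 0.6730]
    = 2.920 · 0.8641 / 0.3270
    = 7.72 m

H_c = 7.72 m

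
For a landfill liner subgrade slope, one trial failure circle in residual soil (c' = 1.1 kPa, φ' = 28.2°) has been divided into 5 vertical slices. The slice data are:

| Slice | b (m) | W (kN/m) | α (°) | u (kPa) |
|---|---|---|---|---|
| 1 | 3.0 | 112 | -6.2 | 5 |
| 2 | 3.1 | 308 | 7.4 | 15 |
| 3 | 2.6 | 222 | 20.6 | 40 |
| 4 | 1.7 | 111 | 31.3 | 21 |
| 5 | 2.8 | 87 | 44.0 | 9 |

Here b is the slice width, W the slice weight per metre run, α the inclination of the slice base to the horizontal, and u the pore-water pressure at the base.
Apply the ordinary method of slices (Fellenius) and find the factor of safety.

FS = 1.35

Ordinary method of slices: FS = Σ[c'·Δl_i + (W_i cosα_i − u_i·Δl_i)·tanφ'] / Σ W_i sinα_i, with Δl_i = b_i / cosα_i.
Slice 1: Δl = 3.0/cos(-6.2°) = 3.018 m; N'_1 = 112·cos(-6.2°) − 5·3.018 = 96.3; c'Δl = 3.32; W sinα = -12.1
Slice 2: Δl = 3.1/cos7.4° = 3.126 m; N'_2 = 308·cos7.4° − 15·3.126 = 258.5; c'Δl = 3.44; W sinα = 39.7
Slice 3: Δl = 2.6/cos20.6° = 2.778 m; N'_3 = 222·cos20.6° − 40·2.778 = 96.7; c'Δl = 3.06; W sinα = 78.1
Slice 4: Δl = 1.7/cos31.3° = 1.990 m; N'_4 = 111·cos31.3° − 21·1.990 = 53.1; c'Δl = 2.19; W sinα = 57.7
Slice 5: Δl = 2.8/cos44.0° = 3.892 m; N'_5 = 87·cos44.0° − 9·3.892 = 27.6; c'Δl = 4.28; W sinα = 60.4
Σc'Δl = 16.3 kN/m; ΣN' = 532.1 kN/m; ΣW sinα = 223.8 kN/m
Resisting = 16.3 + 532.1·tan28.2° = 16.3 + 285.3 = 301.6 kN/m
FS = 301.6 / 223.8 = 1.348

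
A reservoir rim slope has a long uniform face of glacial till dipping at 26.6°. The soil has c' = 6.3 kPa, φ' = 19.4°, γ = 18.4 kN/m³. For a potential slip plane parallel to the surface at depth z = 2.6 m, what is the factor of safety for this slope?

FS = 1.03

For an infinite slope with a slip plane parallel to the surface (no pore pressure): FS = [c' + γz cos²β tanφ'] / [γz sinβ cosβ].
γz = 18.4·2.6 = 47.84 kN/m²
Numerator = 6.3 + 47.84·cos²26.6°·tan19.4° = 6.3 + 47.84·0.7995·0.3522 = 19.769 kPa
Denominator = 47.84·sin26.6°·cos26.6° = 47.84·0.4478·0.8942 = 19.153 kPa
FS = 19.769 / 19.153 = 1.032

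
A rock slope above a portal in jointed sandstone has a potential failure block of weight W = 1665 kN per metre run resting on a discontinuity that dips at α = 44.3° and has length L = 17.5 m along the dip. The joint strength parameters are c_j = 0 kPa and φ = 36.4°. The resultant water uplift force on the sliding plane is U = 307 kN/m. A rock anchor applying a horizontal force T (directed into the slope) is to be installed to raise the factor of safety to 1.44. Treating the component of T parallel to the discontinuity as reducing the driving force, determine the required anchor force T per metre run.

T = 661 kN/m

Resolving forces along and normal to the sliding plane, with the horizontal anchor force T adding T·sinα to the effective normal force and T·cosα acting up the plane against the driving force:
FS = [c_jL + (W cosα − U + T sinα) tanφ] / [W sinα − T cosα]
Without the anchor: N' = 884.6 kN/m, driving T_d = 1162.9 kN/m, resisting R = 0·17.5 + 884.6·tan36.4° = 652.2 kN/m, FS = 0.56.
Setting FS = 1.44 and solving for T:
1.44·(1162.9 − T cos44.3°) = 652.2 + T sin44.3°·tan36.4°
T·(sin44.3°·tan36.4° + 1.44·cos44.3°) = 1.44·1162.9 − 652.2
T·(0.6984·0.7373 + 1.44·0.7157) = 1674.5 − 652.2 = 1022.3
T·1.5455 = 1022.3
T = 661.5 kN/m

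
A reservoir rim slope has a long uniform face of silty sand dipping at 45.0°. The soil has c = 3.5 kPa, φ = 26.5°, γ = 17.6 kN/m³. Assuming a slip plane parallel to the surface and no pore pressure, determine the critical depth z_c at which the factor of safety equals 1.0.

z_c = 0.79 m

Setting FS = 1.00 in FS = [c + γz cos²β tanφ] / [γz sinβ cosβ] and solving for z:
z = c / [γ cosβ (FS·sinβ − cosβ·tanφ)]
  = 3.5 / [17.6·cos45.0°·(1.00·sin45.0° − cos45.0°·tan26.5°)]
  = 3.5 / [17.6·0.7071·(1.00·0.7071 − 0.7071·0.4986)]
  = 3.5 / 4.4125 = 0.793 m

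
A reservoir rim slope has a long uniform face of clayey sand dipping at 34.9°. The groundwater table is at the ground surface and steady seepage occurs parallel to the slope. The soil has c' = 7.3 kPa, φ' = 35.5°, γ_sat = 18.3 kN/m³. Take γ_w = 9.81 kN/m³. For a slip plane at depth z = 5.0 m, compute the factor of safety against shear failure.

With seepage parallel to the slope and the water table at the surface, the effective normal stress on the slip plane uses the buoyant unit weight γ' = γ_sat − γ_w while the driving shear stress uses γ_sat:
FS = [c' + γ' z cos²β tanφ'] / [γ_sat z sinβ cosβ]
γ' = 18.3 − 9.81 = 8.49 kN/m³
Numerator = 7.3 + 8.49·5.0·cos²34.9°·tan35.5° = 7.3 + 8.49·5.0·0.6726·0.7133 = 27.667 kPa
Denominator = 18.3·5.0·sin34.9°·cos34.9° = 18.3·5.0·0.5721·0.8202 = 42.936 kPa
FS = 27.667 / 42.936 = 0.644

FS = 0.64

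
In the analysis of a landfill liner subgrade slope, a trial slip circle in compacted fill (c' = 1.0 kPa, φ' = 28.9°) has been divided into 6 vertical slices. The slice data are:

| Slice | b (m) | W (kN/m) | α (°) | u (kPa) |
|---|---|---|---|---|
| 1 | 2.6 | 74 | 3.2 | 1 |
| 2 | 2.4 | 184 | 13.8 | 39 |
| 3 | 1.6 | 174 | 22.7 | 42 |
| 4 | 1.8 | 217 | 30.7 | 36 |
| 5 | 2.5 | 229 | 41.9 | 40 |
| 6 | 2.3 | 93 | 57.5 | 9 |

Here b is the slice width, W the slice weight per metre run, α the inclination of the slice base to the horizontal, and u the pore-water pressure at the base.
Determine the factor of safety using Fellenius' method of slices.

Ordinary method of slices: FS = Σ[c'·Δl_i + (W_i cosα_i − u_i·Δl_i)·tanφ'] / Σ W_i sinα_i, with Δl_i = b_i / cosα_i.
Slice 1: Δl = 2.6/cos3.2° = 2.604 m; N'_1 = 74·cos3.2° − 1·2.604 = 71.3; c'Δl = 2.60; W sinα = 4.1
Slice 2: Δl = 2.4/cos13.8° = 2.471 m; N'_2 = 184·cos13.8° − 39·2.471 = 82.3; c'Δl = 2.47; W sinα = 43.9
Slice 3: Δl = 1.6/cos22.7° = 1.734 m; N'_3 = 174·cos22.7° − 42·1.734 = 87.7; c'Δl = 1.73; W sinα = 67.1
Slice 4: Δl = 1.8/cos30.7° = 2.093 m; N'_4 = 217·cos30.7° − 36·2.093 = 111.2; c'Δl = 2.09; W sinα = 110.8
Slice 5: Δl = 2.5/cos41.9° = 3.359 m; N'_5 = 229·cos41.9° − 40·3.359 = 36.1; c'Δl = 3.36; W sinα = 152.9
Slice 6: Δl = 2.3/cos57.5° = 4.281 m; N'_6 = 93·cos57.5° − 9·4.281 = 11.4; c'Δl = 4.28; W sinα = 78.4
Σc'Δl = 16.5 kN/m; ΣN' = 400.0 kN/m; ΣW sinα = 457.3 kN/m
Resisting = 16.5 + 400.0·tan28.9° = 16.5 + 220.8 = 237.4 kN/m
FS = 237.4 / 457.3 = 0.519

FS = 0.52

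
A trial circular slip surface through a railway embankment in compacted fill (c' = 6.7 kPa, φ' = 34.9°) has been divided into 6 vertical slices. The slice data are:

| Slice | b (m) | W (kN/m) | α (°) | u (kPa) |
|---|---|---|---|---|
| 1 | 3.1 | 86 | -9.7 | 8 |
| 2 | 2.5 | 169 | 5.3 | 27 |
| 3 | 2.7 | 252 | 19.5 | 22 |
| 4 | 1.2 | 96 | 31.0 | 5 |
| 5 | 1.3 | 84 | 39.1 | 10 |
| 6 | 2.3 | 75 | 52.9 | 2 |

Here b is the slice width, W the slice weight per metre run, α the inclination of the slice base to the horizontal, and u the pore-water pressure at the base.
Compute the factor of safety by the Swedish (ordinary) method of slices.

FS = 1.82

Ordinary method of slices: FS = Σ[c'·Δl_i + (W_i cosα_i − u_i·Δl_i)·tanφ'] / Σ W_i sinα_i, with Δl_i = b_i / cosα_i.
Slice 1: Δl = 3.1/cos(-9.7°) = 3.145 m; N'_1 = 86·cos(-9.7°) − 8·3.145 = 59.6; c'Δl = 21.07; W sinα = -14.5
Slice 2: Δl = 2.5/cos5.3° = 2.511 m; N'_2 = 169·cos5.3° − 27·2.511 = 100.5; c'Δl = 16.82; W sinα = 15.6
Slice 3: Δl = 2.7/cos19.5° = 2.864 m; N'_3 = 252·cos19.5° − 22·2.864 = 174.5; c'Δl = 19.19; W sinα = 84.1
Slice 4: Δl = 1.2/cos31.0° = 1.400 m; N'_4 = 96·cos31.0° − 5·1.400 = 75.3; c'Δl = 9.38; W sinα = 49.4
Slice 5: Δl = 1.3/cos39.1° = 1.675 m; N'_5 = 84·cos39.1° − 10·1.675 = 48.4; c'Δl = 11.22; W sinα = 53.0
Slice 6: Δl = 2.3/cos52.9° = 3.813 m; N'_6 = 75·cos52.9° − 2·3.813 = 37.6; c'Δl = 25.55; W sinα = 59.8
Σc'Δl = 103.2 kN/m; ΣN' = 496.0 kN/m; ΣW sinα = 247.5 kN/m
Resisting = 103.2 + 496.0·tan34.9° = 103.2 + 346.0 = 449.2 kN/m
FS = 449.2 / 247.5 = 1.815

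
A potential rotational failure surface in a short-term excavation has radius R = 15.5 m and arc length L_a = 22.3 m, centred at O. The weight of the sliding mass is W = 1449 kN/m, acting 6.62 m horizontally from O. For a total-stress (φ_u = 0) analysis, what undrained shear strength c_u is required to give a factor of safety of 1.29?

FS = c_u·L_a·R / (W·d), so c_u = FS·W·d / (L_a·R).
c_u = 1.29·1449·6.62 / (22.30·15.5) = 12374.2 / 345.65 = 35.80 kPa

c_u = 35.8 kPa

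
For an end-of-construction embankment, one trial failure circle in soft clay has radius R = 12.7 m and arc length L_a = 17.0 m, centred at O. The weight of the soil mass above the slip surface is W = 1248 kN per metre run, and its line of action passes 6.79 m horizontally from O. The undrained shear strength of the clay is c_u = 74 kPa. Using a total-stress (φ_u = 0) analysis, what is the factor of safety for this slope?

Taking moments about the centre O, the resisting moment is provided by the undrained shear strength acting along the arc:
M_R = c_u·L_a·R = 74·17.00·12.7 = 15976.6 kN·m/m
M_D = W·d = 1248·6.79 = 8473.9 kN·m/m
FS = M_R / M_D = 15976.6 / 8473.9 = 1.885

FS = 1.89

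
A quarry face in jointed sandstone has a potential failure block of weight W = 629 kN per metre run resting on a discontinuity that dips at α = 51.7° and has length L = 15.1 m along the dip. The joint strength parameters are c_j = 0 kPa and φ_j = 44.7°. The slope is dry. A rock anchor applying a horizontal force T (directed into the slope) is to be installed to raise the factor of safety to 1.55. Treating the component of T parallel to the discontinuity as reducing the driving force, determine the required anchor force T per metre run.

Resolving forces along and normal to the sliding plane, with the horizontal anchor force T adding T·sinα to the effective normal force and T·cosα acting up the plane against the driving force:
FS = [c_jL + (W cosα + T sinα) tanφ_j] / [W sinα − T cosα]
Without the anchor: N' = 389.8 kN/m, driving T_d = 493.6 kN/m, resisting R = 0·15.1 + 389.8·tan44.7° = 385.8 kN/m, FS = 0.78.
Setting FS = 1.55 and solving for T:
1.55·(493.6 − T cos51.7°) = 385.8 + T sin51.7°·tan44.7°
T·(sin51.7°·tan44.7° + 1.55·cos51.7°) = 1.55·493.6 − 385.8
T·(0.7848·0.9896 + 1.55·0.6198) = 765.1 − 385.8 = 379.3
T·1.7373 = 379.3
T = 218.4 kN/m

T = 218 kN/m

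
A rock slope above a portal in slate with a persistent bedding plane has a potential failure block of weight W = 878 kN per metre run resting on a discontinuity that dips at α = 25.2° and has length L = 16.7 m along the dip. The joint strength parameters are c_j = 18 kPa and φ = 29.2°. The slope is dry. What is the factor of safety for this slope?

FS = 1.99

Resolving the block weight along and normal to the plane and applying the Mohr–Coulomb strength on the joint:
N' = W cosα = 878·cos25.2° = 794.4 kN/m
Driving force T = W sinα = 878·sin25.2° = 373.8 kN/m
Resisting force R = c_j·L + N'·tanφ = 18·16.7 + 794.4·tan29.2° = 300.6 + 444.0 = 744.6 kN/m
FS = R / T = 744.6 / 373.8 = 1.992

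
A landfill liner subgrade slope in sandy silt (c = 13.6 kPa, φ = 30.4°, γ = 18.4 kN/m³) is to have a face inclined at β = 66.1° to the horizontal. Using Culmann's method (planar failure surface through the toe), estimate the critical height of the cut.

Culmann's analysis gives the critical failure plane at α_cr = (β + φ)/2 = (66.1 + 30.4)/2 = 48.2°, and the critical height
H_c = (4c/γ) · sinβ cosφ / [1 − cos(β − φ)]
    = (4·13.6/18.4) · sin66.1°·cos30.4° / [1 − cos(35.7°)]
    = 2.957 · 0.9143·0.8625 / [1 − 0.8121]
    = 2.957 · 0.7886 / 0.1879
    = 12.41 m

H_c = 12.41 m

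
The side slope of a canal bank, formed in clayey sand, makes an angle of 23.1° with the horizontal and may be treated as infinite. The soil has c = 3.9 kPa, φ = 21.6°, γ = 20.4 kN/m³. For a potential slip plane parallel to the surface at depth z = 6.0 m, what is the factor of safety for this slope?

FS = 1.02

For an infinite slope with a slip plane parallel to the surface (no pore pressure): FS = [c + γz cos²β tanφ] / [γz sinβ cosβ].
γz = 20.4·6.0 = 122.40 kN/m²
Numerator = 3.9 + 122.40·cos²23.1°·tan21.6° = 3.9 + 122.40·0.8461·0.3959 = 44.902 kPa
Denominator = 122.40·sin23.1°·cos23.1° = 122.40·0.3923·0.9198 = 44.172 kPa
FS = 44.902 / 44.172 = 1.017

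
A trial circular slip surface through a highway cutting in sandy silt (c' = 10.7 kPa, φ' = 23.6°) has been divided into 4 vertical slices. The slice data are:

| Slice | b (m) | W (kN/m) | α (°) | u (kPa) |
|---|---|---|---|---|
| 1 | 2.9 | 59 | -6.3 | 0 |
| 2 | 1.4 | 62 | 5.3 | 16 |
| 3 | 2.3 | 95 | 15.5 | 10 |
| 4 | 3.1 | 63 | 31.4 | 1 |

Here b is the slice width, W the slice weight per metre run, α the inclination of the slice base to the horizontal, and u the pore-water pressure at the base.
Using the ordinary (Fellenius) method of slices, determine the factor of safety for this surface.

Ordinary method of slices: FS = Σ[c'·Δl_i + (W_i cosα_i − u_i·Δl_i)·tanφ'] / Σ W_i sinα_i, with Δl_i = b_i / cosα_i.
Slice 1: Δl = 2.9/cos(-6.3°) = 2.918 m; N'_1 = 59·cos(-6.3°) − 0·2.918 = 58.6; c'Δl = 31.22; W sinα = -6.5
Slice 2: Δl = 1.4/cos5.3° = 1.406 m; N'_2 = 62·cos5.3° − 16·1.406 = 39.2; c'Δl = 15.04; W sinα = 5.7
Slice 3: Δl = 2.3/cos15.5° = 2.387 m; N'_3 = 95·cos15.5° − 10·2.387 = 67.7; c'Δl = 25.54; W sinα = 25.4
Slice 4: Δl = 3.1/cos31.4° = 3.632 m; N'_4 = 63·cos31.4° − 1·3.632 = 50.1; c'Δl = 38.86; W sinα = 32.8
Σc'Δl = 110.7 kN/m; ΣN' = 215.7 kN/m; ΣW sinα = 57.5 kN/m
Resisting = 110.7 + 215.7·tan23.6° = 110.7 + 94.2 = 204.9 kN/m
FS = 204.9 / 57.5 = 3.566

FS = 3.57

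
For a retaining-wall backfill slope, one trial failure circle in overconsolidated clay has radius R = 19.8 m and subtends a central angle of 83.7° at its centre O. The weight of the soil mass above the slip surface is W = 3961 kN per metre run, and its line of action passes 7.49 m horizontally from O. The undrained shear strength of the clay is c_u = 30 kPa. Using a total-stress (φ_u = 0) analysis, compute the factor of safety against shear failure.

FS = 0.58

Taking moments about the centre O, the resisting moment is provided by the undrained shear strength acting along the arc:
Arc length L_a = R·θ = 19.8·(83.7°·π/180) = 19.8·1.4608 = 28.92 m
M_R = c_u·L_a·R = 30·28.92·19.8 = 17181.2 kN·m/m
M_D = W·d = 3961·7.49 = 29667.9 kN·m/m
FS = M_R / M_D = 17181.2 / 29667.9 = 0.579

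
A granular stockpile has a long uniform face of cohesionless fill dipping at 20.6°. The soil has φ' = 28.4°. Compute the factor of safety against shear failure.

FS = 1.44

For a dry cohesionless infinite slope the factor of safety is FS = tanφ' / tanβ.
FS = tan28.4° / tan20.6° = 0.5407 / 0.3759 = 1.439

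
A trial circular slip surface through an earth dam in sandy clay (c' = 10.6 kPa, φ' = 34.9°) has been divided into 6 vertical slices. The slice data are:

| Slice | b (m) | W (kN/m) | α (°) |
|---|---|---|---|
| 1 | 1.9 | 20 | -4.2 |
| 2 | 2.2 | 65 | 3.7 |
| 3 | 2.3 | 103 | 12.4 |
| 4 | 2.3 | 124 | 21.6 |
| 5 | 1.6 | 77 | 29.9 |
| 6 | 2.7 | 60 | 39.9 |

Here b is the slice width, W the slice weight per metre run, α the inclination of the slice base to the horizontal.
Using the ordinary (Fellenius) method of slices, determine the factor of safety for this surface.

FS = 2.99

Ordinary method of slices: FS = Σ[c'·Δl_i + (W_i cosα_i)·tanφ'] / Σ W_i sinα_i, with Δl_i = b_i / cosα_i.
Slice 1: Δl = 1.9/cos(-4.2°) = 1.905 m; N'_1 = 20·cos(-4.2°) = 19.9; c'Δl = 20.19; W sinα = -1.5
Slice 2: Δl = 2.2/cos3.7° = 2.205 m; N'_2 = 65·cos3.7° = 64.9; c'Δl = 23.37; W sinα = 4.2
Slice 3: Δl = 2.3/cos12.4° = 2.355 m; N'_3 = 103·cos12.4° = 100.6; c'Δl = 24.96; W sinα = 22.1
Slice 4: Δl = 2.3/cos21.6° = 2.474 m; N'_4 = 124·cos21.6° = 115.3; c'Δl = 26.22; W sinα = 45.6
Slice 5: Δl = 1.6/cos29.9° = 1.846 m; N'_5 = 77·cos29.9° = 66.8; c'Δl = 19.56; W sinα = 38.4
Slice 6: Δl = 2.7/cos39.9° = 3.519 m; N'_6 = 60·cos39.9° = 46.0; c'Δl = 37.31; W sinα = 38.5
Σc'Δl = 151.6 kN/m; ΣN' = 413.5 kN/m; ΣW sinα = 147.4 kN/m
Resisting = 151.6 + 413.5·tan34.9° = 151.6 + 288.4 = 440.1 kN/m
FS = 440.1 / 147.4 = 2.986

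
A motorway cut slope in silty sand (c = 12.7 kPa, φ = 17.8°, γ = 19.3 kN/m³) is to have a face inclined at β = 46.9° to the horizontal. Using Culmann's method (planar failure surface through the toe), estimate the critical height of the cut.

H_c = 14.50 m

Culmann's analysis gives the critical failure plane at α_cr = (β + φ)/2 = (46.9 + 17.8)/2 = 32.4°, and the critical height
H_c = (4c/γ) · sinβ cosφ / [1 − cos(β − φ)]
    = (4·12.7/19.3) · sin46.9°·cos17.8° / [1 − cos(29.1°)]
    = 2.632 · 0.7302·0.9521 / [1 − 0.8738]
    = 2.632 · 0.6952 / 0.1262
    = 14.50 m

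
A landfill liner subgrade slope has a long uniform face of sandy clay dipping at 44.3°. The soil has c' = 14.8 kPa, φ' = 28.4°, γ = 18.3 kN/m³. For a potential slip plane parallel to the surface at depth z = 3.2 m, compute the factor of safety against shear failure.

For an infinite slope with a slip plane parallel to the surface (no pore pressure): FS = [c' + γz cos²β tanφ'] / [γz sinβ cosβ].
γz = 18.3·3.2 = 58.56 kN/m²
Numerator = 14.8 + 58.56·cos²44.3°·tan28.4° = 14.8 + 58.56·0.5122·0.5407 = 31.018 kPa
Denominator = 58.56·sin44.3°·cos44.3° = 58.56·0.6984·0.7157 = 29.271 kPa
FS = 31.018 / 29.271 = 1.060

FS = 1.06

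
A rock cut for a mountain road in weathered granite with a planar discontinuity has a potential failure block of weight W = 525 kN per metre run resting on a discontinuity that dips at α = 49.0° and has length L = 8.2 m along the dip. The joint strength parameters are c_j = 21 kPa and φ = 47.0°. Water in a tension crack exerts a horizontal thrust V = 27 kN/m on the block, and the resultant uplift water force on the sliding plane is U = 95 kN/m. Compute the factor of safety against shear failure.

FS = 1.01

Resolving the block weight along and normal to the plane and applying the Mohr–Coulomb strength on the joint:
N' = W cosα − U − V sinα = 525·cos49.0° − 95 − 27·sin49.0° = 229.1 kN/m
Driving force T = W sinα + V cosα = 525·sin49.0° + 27·cos49.0° = 413.9 kN/m
Resisting force R = c_j·L + N'·tanφ = 21·8.2 + 229.1·tan47.0° = 172.2 + 245.6 = 417.8 kN/m
FS = R / T = 417.8 / 413.9 = 1.009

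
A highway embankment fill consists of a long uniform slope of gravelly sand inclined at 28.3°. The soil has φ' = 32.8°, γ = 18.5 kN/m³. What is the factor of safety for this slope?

For a dry cohesionless infinite slope the factor of safety is FS = tanφ' / tanβ.
FS = tan32.8° / tan28.3° = 0.6445 / 0.5384 = 1.197

FS = 1.20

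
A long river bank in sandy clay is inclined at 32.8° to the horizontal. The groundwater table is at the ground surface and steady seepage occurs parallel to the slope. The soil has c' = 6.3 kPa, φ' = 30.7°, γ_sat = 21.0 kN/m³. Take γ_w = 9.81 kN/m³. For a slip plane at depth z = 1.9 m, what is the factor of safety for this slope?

With seepage parallel to the slope and the water table at the surface, the effective normal stress on the slip plane uses the buoyant unit weight γ' = γ_sat − γ_w while the driving shear stress uses γ_sat:
FS = [c' + γ' z cos²β tanφ'] / [γ_sat z sinβ cosβ]
γ' = 21.0 − 9.81 = 11.19 kN/m³
Numerator = 6.3 + 11.19·1.9·cos²32.8°·tan30.7° = 6.3 + 11.19·1.9·0.7066·0.5938 = 15.219 kPa
Denominator = 21.0·1.9·sin32.8°·cos32.8° = 21.0·1.9·0.5417·0.8406 = 18.168 kPa
FS = 15.219 / 18.168 = 0.838

FS = 0.84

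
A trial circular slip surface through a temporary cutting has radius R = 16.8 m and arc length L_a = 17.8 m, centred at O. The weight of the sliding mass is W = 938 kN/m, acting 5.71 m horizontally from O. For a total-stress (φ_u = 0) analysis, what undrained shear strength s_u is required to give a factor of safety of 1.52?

FS = s_u·L_a·R / (W·d), so s_u = FS·W·d / (L_a·R).
s_u = 1.52·938·5.71 / (17.80·16.8) = 8141.1 / 299.04 = 27.22 kPa

s_u = 27.2 kPa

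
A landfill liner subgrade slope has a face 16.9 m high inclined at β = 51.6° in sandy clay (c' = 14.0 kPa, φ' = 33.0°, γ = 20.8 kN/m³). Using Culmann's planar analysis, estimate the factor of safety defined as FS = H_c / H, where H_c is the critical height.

H_c = (4c'/γ) · sinβ cosφ' / [1 − cos(β − φ')]
    = (4·14.0/20.8) · sin51.6°·cos33.0° / [1 − cos18.6°]
    = 2.692 · 0.6573 / 0.0522 = 33.88 m
FS = H_c / H = 33.88 / 16.9 = 2.005

FS = 2.00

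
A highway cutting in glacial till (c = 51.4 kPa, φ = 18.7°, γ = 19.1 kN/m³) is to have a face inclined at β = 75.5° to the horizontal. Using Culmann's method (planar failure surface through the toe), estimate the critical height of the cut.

H_c = 21.82 m

Culmann's analysis gives the critical failure plane at α_cr = (β + φ)/2 = (75.5 + 18.7)/2 = 47.1°, and the critical height
H_c = (4c/γ) · sinβ cosφ / [1 − cos(β − φ)]
    = (4·51.4/19.1) · sin75.5°·cos18.7° / [1 − cos(56.8°)]
    = 10.764 · 0.9681·0.9472 / [1 − 0.5476]
    = 10.764 · 0.9170 / 0.4524
    = 21.82 m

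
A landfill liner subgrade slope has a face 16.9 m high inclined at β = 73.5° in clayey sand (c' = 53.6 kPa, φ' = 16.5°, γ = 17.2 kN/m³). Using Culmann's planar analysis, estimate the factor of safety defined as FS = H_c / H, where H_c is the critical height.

H_c = (4c'/γ) · sinβ cosφ' / [1 − cos(β − φ')]
    = (4·53.6/17.2) · sin73.5°·cos16.5° / [1 − cos57.0°]
    = 12.465 · 0.9193 / 0.4554 = 25.17 m
FS = H_c / H = 25.17 / 16.9 = 1.489

FS = 1.49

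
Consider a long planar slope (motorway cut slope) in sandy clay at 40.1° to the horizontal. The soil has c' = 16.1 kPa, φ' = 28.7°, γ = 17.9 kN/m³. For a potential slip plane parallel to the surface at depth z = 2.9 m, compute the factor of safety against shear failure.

For an infinite slope with a slip plane parallel to the surface (no pore pressure): FS = [c' + γz cos²β tanφ'] / [γz sinβ cosβ].
γz = 17.9·2.9 = 51.91 kN/m²
Numerator = 16.1 + 51.91·cos²40.1°·tan28.7° = 16.1 + 51.91·0.5851·0.5475 = 32.729 kPa
Denominator = 51.91·sin40.1°·cos40.1° = 51.91·0.6441·0.7649 = 25.576 kPa
FS = 32.729 / 25.576 = 1.280

FS = 1.28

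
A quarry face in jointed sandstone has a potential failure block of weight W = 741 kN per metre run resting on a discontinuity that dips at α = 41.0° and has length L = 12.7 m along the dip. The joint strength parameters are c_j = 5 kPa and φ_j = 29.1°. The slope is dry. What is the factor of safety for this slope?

Resolving the block weight along and normal to the plane and applying the Mohr–Coulomb strength on the joint:
N' = W cosα = 741·cos41.0° = 559.2 kN/m
Driving force T = W sinα = 741·sin41.0° = 486.1 kN/m
Resisting force R = c_j·L + N'·tanφ_j = 5·12.7 + 559.2·tan29.1° = 63.5 + 311.3 = 374.8 kN/m
FS = R / T = 374.8 / 486.1 = 0.771

FS = 0.77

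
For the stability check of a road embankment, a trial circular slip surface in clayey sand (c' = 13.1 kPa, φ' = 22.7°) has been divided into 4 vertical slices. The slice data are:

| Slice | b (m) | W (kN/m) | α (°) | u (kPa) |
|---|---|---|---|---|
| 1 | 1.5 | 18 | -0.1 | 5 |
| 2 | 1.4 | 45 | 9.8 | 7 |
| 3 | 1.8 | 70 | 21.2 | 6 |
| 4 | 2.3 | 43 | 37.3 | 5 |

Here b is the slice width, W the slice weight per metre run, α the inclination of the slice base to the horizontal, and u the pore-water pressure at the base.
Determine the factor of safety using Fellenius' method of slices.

Ordinary method of slices: FS = Σ[c'·Δl_i + (W_i cosα_i − u_i·Δl_i)·tanφ'] / Σ W_i sinα_i, with Δl_i = b_i / cosα_i.
Slice 1: Δl = 1.5/cos(-0.1°) = 1.500 m; N'_1 = 18·cos(-0.1°) − 5·1.500 = 10.5; c'Δl = 19.65; W sinα = -0.0
Slice 2: Δl = 1.4/cos9.8° = 1.421 m; N'_2 = 45·cos9.8° − 7·1.421 = 34.4; c'Δl = 18.61; W sinα = 7.7
Slice 3: Δl = 1.8/cos21.2° = 1.931 m; N'_3 = 70·cos21.2° − 6·1.931 = 53.7; c'Δl = 25.29; W sinα = 25.3
Slice 4: Δl = 2.3/cos37.3° = 2.891 m; N'_4 = 43·cos37.3° − 5·2.891 = 19.7; c'Δl = 37.88; W sinα = 26.1
Σc'Δl = 101.4 kN/m; ΣN' = 118.3 kN/m; ΣW sinα = 59.0 kN/m
Resisting = 101.4 + 118.3·tan22.7° = 101.4 + 49.5 = 150.9 kN/m
FS = 150.9 / 59.0 = 2.558

FS = 2.56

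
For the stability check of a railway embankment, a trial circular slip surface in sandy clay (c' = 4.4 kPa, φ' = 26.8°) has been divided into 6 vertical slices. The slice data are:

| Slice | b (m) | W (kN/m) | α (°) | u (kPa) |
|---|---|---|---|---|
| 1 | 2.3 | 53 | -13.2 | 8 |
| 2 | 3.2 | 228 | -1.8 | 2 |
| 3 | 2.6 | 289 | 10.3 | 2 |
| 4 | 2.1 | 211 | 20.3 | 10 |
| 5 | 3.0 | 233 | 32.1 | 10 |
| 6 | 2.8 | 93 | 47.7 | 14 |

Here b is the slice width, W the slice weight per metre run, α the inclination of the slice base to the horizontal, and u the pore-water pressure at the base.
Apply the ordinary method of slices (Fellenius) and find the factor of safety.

FS = 1.75

Ordinary method of slices: FS = Σ[c'·Δl_i + (W_i cosα_i − u_i·Δl_i)·tanφ'] / Σ W_i sinα_i, with Δl_i = b_i / cosα_i.
Slice 1: Δl = 2.3/cos(-13.2°) = 2.362 m; N'_1 = 53·cos(-13.2°) − 8·2.362 = 32.7; c'Δl = 10.39; W sinα = -12.1
Slice 2: Δl = 3.2/cos(-1.8°) = 3.202 m; N'_2 = 228·cos(-1.8°) − 2·3.202 = 221.5; c'Δl = 14.09; W sinα = -7.2
Slice 3: Δl = 2.6/cos10.3° = 2.643 m; N'_3 = 289·cos10.3° − 2·2.643 = 279.1; c'Δl = 11.63; W sinα = 51.7
Slice 4: Δl = 2.1/cos20.3° = 2.239 m; N'_4 = 211·cos20.3° − 10·2.239 = 175.5; c'Δl = 9.85; W sinα = 73.2
Slice 5: Δl = 3.0/cos32.1° = 3.541 m; N'_5 = 233·cos32.1° − 10·3.541 = 162.0; c'Δl = 15.58; W sinα = 123.8
Slice 6: Δl = 2.8/cos47.7° = 4.160 m; N'_6 = 93·cos47.7° − 14·4.160 = 4.3; c'Δl = 18.31; W sinα = 68.8
Σc'Δl = 79.8 kN/m; ΣN' = 875.1 kN/m; ΣW sinα = 298.2 kN/m
Resisting = 79.8 + 875.1·tan26.8° = 79.8 + 442.0 = 521.9 kN/m
FS = 521.9 / 298.2 = 1.750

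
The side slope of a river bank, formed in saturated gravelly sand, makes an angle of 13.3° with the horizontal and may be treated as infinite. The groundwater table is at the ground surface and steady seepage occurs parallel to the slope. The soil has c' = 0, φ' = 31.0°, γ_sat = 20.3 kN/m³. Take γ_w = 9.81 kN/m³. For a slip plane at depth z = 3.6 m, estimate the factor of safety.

FS = 1.31

With seepage parallel to the slope and the water table at the surface, the effective normal stress on the slip plane uses the buoyant unit weight γ' = γ_sat − γ_w while the driving shear stress uses γ_sat:
FS = [c' + γ' z cos²β tanφ'] / [γ_sat z sinβ cosβ]
(For c' = 0 this reduces to FS = (γ'/γ_sat)·tanφ'/tanβ.)
γ' = 20.3 − 9.81 = 10.49 kN/m³
Numerator = 0.0 + 10.49·3.6·cos²13.3°·tan31.0° = 0.0 + 10.49·3.6·0.9471·0.6009 = 21.490 kPa
Denominator = 20.3·3.6·sin13.3°·cos13.3° = 20.3·3.6·0.2300·0.9732 = 16.361 kPa
FS = 21.490 / 16.361 = 1.313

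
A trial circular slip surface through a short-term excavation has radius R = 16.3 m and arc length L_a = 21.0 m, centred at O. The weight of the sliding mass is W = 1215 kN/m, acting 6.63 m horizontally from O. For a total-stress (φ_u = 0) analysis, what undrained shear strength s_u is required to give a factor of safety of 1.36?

FS = s_u·L_a·R / (W·d), so s_u = FS·W·d / (L_a·R).
s_u = 1.36·1215·6.63 / (21.00·16.3) = 10955.4 / 342.30 = 32.01 kPa

s_u = 32.0 kPa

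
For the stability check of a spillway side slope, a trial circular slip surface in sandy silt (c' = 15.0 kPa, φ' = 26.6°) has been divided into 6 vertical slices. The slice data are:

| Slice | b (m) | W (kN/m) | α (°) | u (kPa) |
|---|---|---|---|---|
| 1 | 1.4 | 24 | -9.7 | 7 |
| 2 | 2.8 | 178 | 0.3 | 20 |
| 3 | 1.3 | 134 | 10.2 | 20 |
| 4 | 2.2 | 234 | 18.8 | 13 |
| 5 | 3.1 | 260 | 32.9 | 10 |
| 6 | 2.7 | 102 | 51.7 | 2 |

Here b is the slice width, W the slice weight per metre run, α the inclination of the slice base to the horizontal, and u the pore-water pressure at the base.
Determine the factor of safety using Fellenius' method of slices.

FS = 1.81

Ordinary method of slices: FS = Σ[c'·Δl_i + (W_i cosα_i − u_i·Δl_i)·tanφ'] / Σ W_i sinα_i, with Δl_i = b_i / cosα_i.
Slice 1: Δl = 1.4/cos(-9.7°) = 1.420 m; N'_1 = 24·cos(-9.7°) − 7·1.420 = 13.7; c'Δl = 21.30; W sinα = -4.0
Slice 2: Δl = 2.8/cos0.3° = 2.800 m; N'_2 = 178·cos0.3° − 20·2.800 = 122.0; c'Δl = 42.00; W sinα = 0.9
Slice 3: Δl = 1.3/cos10.2° = 1.321 m; N'_3 = 134·cos10.2° − 20·1.321 = 105.5; c'Δl = 19.81; W sinα = 23.7
Slice 4: Δl = 2.2/cos18.8° = 2.324 m; N'_4 = 234·cos18.8° − 13·2.324 = 191.3; c'Δl = 34.86; W sinα = 75.4
Slice 5: Δl = 3.1/cos32.9° = 3.692 m; N'_5 = 260·cos32.9° − 10·3.692 = 181.4; c'Δl = 55.38; W sinα = 141.2
Slice 6: Δl = 2.7/cos51.7° = 4.356 m; N'_6 = 102·cos51.7° − 2·4.356 = 54.5; c'Δl = 65.35; W sinα = 80.0
Σc'Δl = 238.7 kN/m; ΣN' = 668.4 kN/m; ΣW sinα = 317.3 kN/m
Resisting = 238.7 + 668.4·tan26.6° = 238.7 + 334.7 = 573.4 kN/m
FS = 573.4 / 317.3 = 1.807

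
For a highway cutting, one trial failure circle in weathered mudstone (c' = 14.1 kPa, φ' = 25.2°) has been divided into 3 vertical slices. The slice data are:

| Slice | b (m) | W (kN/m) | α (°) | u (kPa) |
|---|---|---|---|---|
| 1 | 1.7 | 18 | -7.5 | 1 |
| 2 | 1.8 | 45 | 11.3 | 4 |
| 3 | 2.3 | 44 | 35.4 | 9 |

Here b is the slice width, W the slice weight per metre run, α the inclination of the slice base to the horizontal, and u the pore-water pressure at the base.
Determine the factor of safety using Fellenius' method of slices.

FS = 3.74

Ordinary method of slices: FS = Σ[c'·Δl_i + (W_i cosα_i − u_i·Δl_i)·tanφ'] / Σ W_i sinα_i, with Δl_i = b_i / cosα_i.
Slice 1: Δl = 1.7/cos(-7.5°) = 1.715 m; N'_1 = 18·cos(-7.5°) − 1·1.715 = 16.1; c'Δl = 24.18; W sinα = -2.3
Slice 2: Δl = 1.8/cos11.3° = 1.836 m; N'_2 = 45·cos11.3° − 4·1.836 = 36.8; c'Δl = 25.88; W sinα = 8.8
Slice 3: Δl = 2.3/cos35.4° = 2.822 m; N'_3 = 44·cos35.4° − 9·2.822 = 10.5; c'Δl = 39.79; W sinα = 25.5
Σc'Δl = 89.8 kN/m; ΣN' = 63.4 kN/m; ΣW sinα = 32.0 kN/m
Resisting = 89.8 + 63.4·tan25.2° = 89.8 + 29.8 = 119.7 kN/m
FS = 119.7 / 32.0 = 3.745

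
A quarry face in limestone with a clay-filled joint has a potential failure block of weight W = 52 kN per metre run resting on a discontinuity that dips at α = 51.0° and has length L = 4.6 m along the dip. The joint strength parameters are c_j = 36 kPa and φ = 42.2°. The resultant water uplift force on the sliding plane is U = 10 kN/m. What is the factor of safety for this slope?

Resolving the block weight along and normal to the plane and applying the Mohr–Coulomb strength on the joint:
N' = W cosα − U = 52·cos51.0° − 10 = 22.7 kN/m
Driving force T = W sinα = 52·sin51.0° = 40.4 kN/m
Resisting force R = c_j·L + N'·tanφ = 36·4.6 + 22.7·tan42.2° = 165.6 + 20.6 = 186.2 kN/m
FS = R / T = 186.2 / 40.4 = 4.608

FS = 4.61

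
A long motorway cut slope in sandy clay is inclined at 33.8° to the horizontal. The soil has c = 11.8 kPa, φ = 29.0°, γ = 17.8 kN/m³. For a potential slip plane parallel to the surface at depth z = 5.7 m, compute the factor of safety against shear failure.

FS = 1.08

For an infinite slope with a slip plane parallel to the surface (no pore pressure): FS = [c + γz cos²β tanφ] / [γz sinβ cosβ].
γz = 17.8·5.7 = 101.46 kN/m²
Numerator = 11.8 + 101.46·cos²33.8°·tan29.0° = 11.8 + 101.46·0.6905·0.5543 = 50.636 kPa
Denominator = 101.46·sin33.8°·cos33.8° = 101.46·0.5563·0.8310 = 46.902 kPa
FS = 50.636 / 46.902 = 1.080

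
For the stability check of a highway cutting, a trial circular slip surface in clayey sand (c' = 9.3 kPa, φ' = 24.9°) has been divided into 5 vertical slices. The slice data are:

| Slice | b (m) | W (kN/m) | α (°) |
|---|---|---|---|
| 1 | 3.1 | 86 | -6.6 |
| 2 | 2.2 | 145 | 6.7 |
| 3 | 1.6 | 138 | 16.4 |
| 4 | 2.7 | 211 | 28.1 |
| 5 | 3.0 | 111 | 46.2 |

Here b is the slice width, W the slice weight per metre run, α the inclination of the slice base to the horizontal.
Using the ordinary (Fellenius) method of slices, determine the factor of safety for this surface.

FS = 1.88

Ordinary method of slices: FS = Σ[c'·Δl_i + (W_i cosα_i)·tanφ'] / Σ W_i sinα_i, with Δl_i = b_i / cosα_i.
Slice 1: Δl = 3.1/cos(-6.6°) = 3.121 m; N'_1 = 86·cos(-6.6°) = 85.4; c'Δl = 29.02; W sinα = -9.9
Slice 2: Δl = 2.2/cos6.7° = 2.215 m; N'_2 = 145·cos6.7° = 144.0; c'Δl = 20.60; W sinα = 16.9
Slice 3: Δl = 1.6/cos16.4° = 1.668 m; N'_3 = 138·cos16.4° = 132.4; c'Δl = 15.51; W sinα = 39.0
Slice 4: Δl = 2.7/cos28.1° = 3.061 m; N'_4 = 211·cos28.1° = 186.1; c'Δl = 28.47; W sinα = 99.4
Slice 5: Δl = 3.0/cos46.2° = 4.334 m; N'_5 = 111·cos46.2° = 76.8; c'Δl = 40.31; W sinα = 80.1
Σc'Δl = 133.9 kN/m; ΣN' = 624.8 kN/m; ΣW sinα = 225.5 kN/m
Resisting = 133.9 + 624.8·tan24.9° = 133.9 + 290.0 = 423.9 kN/m
FS = 423.9 / 225.5 = 1.880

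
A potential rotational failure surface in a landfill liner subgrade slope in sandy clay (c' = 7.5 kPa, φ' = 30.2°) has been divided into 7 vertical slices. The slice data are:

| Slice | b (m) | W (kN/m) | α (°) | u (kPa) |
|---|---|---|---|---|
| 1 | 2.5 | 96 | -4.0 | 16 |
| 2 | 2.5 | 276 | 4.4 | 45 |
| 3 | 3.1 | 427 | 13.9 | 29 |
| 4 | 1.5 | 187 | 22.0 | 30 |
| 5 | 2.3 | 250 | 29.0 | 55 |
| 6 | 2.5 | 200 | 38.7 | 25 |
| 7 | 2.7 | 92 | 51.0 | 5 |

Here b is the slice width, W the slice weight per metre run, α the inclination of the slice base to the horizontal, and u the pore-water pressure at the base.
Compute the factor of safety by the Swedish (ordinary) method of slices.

FS = 1.28

Ordinary method of slices: FS = Σ[c'·Δl_i + (W_i cosα_i − u_i·Δl_i)·tanφ'] / Σ W_i sinα_i, with Δl_i = b_i / cosα_i.
Slice 1: Δl = 2.5/cos(-4.0°) = 2.506 m; N'_1 = 96·cos(-4.0°) − 16·2.506 = 55.7; c'Δl = 18.80; W sinα = -6.7
Slice 2: Δl = 2.5/cos4.4° = 2.507 m; N'_2 = 276·cos4.4° − 45·2.507 = 162.4; c'Δl = 18.81; W sinα = 21.2
Slice 3: Δl = 3.1/cos13.9° = 3.194 m; N'_3 = 427·cos13.9° − 29·3.194 = 321.9; c'Δl = 23.95; W sinα = 102.6
Slice 4: Δl = 1.5/cos22.0° = 1.618 m; N'_4 = 187·cos22.0° − 30·1.618 = 124.8; c'Δl = 12.13; W sinα = 70.1
Slice 5: Δl = 2.3/cos29.0° = 2.630 m; N'_5 = 250·cos29.0° − 55·2.630 = 74.0; c'Δl = 19.72; W sinα = 121.2
Slice 6: Δl = 2.5/cos38.7° = 3.203 m; N'_6 = 200·cos38.7° − 25·3.203 = 76.0; c'Δl = 24.03; W sinα = 125.0
Slice 7: Δl = 2.7/cos51.0° = 4.290 m; N'_7 = 92·cos51.0° − 5·4.290 = 36.4; c'Δl = 32.18; W sinα = 71.5
Σc'Δl = 149.6 kN/m; ΣN' = 851.2 kN/m; ΣW sinα = 504.9 kN/m
Resisting = 149.6 + 851.2·tan30.2° = 149.6 + 495.4 = 645.0 kN/m
FS = 645.0 / 504.9 = 1.278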